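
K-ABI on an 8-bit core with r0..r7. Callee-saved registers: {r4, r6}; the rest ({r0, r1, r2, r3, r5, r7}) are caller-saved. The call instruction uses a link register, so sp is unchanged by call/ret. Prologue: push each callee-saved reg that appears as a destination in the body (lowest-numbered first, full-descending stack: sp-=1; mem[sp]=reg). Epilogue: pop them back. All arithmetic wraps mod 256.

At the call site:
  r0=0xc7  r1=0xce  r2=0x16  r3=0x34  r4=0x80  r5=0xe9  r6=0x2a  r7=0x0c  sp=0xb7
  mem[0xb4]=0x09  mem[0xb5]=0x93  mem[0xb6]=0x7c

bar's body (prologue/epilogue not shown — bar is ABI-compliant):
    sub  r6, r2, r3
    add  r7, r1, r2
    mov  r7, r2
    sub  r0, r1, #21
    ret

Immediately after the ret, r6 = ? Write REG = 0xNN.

prologue: push r6 → mem[0xb6]=0x2a, sp=0xb6
body[0] sub  r6, r2, r3 → r6=0xe2
body[1] add  r7, r1, r2 → r7=0xe4
body[2] mov  r7, r2 → r7=0x16
body[3] sub  r0, r1, #21 → r0=0xb9
epilogue: pop r6=0x2a, sp=0xb7
r6 is callee-saved → restored

REG = 0x2a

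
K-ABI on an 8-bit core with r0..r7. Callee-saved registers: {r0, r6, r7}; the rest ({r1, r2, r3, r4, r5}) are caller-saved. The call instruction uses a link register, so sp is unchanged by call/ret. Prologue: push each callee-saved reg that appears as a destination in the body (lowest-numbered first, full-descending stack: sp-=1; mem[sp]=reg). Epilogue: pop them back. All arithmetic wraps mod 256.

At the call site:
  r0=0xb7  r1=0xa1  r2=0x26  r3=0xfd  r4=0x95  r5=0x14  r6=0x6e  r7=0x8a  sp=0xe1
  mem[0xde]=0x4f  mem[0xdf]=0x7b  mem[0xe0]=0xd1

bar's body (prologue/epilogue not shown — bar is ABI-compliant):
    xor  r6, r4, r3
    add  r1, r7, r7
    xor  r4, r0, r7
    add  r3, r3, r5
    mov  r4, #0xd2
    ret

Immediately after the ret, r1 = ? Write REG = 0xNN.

prologue: push r6 → mem[0xe0]=0x6e, sp=0xe0
body[0] xor  r6, r4, r3 → r6=0x68
body[1] add  r1, r7, r7 → r1=0x14
body[2] xor  r4, r0, r7 → r4=0x3d
body[3] add  r3, r3, r5 → r3=0x11
body[4] mov  r4, #0xd2 → r4=0xd2
epilogue: pop r6=0x6e, sp=0xe1
r1 is caller-saved → body value

REG = 0x14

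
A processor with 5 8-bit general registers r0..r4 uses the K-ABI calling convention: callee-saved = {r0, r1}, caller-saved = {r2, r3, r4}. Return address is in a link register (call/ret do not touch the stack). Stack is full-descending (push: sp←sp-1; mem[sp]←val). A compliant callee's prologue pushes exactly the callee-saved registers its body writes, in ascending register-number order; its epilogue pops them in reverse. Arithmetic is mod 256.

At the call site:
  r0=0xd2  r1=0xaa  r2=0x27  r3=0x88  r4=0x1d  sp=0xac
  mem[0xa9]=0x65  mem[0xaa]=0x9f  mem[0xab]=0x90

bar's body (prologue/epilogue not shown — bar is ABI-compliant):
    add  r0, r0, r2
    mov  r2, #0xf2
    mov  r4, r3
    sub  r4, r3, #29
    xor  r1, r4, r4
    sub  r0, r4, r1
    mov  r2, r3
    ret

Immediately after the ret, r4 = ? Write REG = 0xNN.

REG = 0x6b

prologue: push r0 → mem[0xab]=0xd2, sp=0xab
prologue: push r1 → mem[0xaa]=0xaa, sp=0xaa
body[0] add  r0, r0, r2 → r0=0xf9
body[1] mov  r2, #0xf2 → r2=0xf2
body[2] mov  r4, r3 → r4=0x88
body[3] sub  r4, r3, #29 → r4=0x6b
body[4] xor  r1, r4, r4 → r1=0x00
body[5] sub  r0, r4, r1 → r0=0x6b
body[6] mov  r2, r3 → r2=0x88
epilogue: pop r1=0xaa, sp=0xab
epilogue: pop r0=0xd2, sp=0xac
r4 is caller-saved → body value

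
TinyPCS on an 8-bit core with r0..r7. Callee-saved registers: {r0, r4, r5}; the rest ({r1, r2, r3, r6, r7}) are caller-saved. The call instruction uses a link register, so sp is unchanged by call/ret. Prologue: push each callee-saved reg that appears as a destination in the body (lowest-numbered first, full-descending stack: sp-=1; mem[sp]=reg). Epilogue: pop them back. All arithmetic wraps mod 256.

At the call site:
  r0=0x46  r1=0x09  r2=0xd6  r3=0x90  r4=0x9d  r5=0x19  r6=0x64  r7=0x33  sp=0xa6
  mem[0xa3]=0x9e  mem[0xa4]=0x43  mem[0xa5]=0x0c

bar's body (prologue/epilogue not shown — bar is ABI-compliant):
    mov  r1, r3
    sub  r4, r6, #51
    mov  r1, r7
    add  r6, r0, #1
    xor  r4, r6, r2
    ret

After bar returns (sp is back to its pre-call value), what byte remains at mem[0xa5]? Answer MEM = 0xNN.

prologue: push r4 -> mem[0xa5]=0x9d, sp=0xa5
body[0] mov  r1, r3 -> r1=0x90
body[1] sub  r4, r6, #51 -> r4=0x31
body[2] mov  r1, r7 -> r1=0x33
body[3] add  r6, r0, #1 -> r6=0x47
body[4] xor  r4, r6, r2 -> r4=0x91
epilogue: pop r4=0x9d, sp=0xa6
prologue pushed ['r4'] at ['0xa5']

MEM = 0x9d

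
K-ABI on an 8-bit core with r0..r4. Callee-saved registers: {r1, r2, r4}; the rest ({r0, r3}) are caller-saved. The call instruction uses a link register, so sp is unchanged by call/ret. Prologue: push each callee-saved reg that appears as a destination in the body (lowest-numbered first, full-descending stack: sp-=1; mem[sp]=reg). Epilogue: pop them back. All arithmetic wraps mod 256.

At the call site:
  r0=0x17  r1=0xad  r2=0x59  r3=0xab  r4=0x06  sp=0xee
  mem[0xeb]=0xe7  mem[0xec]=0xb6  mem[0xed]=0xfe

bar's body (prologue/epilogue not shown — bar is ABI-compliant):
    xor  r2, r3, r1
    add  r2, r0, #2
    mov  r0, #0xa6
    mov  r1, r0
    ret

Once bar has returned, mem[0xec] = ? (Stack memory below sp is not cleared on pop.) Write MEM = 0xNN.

MEM = 0x59

prologue: push r1 -> mem[0xed]=0xad, sp=0xed
prologue: push r2 -> mem[0xec]=0x59, sp=0xec
body[0] xor  r2, r3, r1 -> r2=0x06
body[1] add  r2, r0, #2 -> r2=0x19
body[2] mov  r0, #0xa6 -> r0=0xa6
body[3] mov  r1, r0 -> r1=0xa6
epilogue: pop r2=0x59, sp=0xed
epilogue: pop r1=0xad, sp=0xee
prologue pushed ['r1', 'r2'] at ['0xed', '0xec']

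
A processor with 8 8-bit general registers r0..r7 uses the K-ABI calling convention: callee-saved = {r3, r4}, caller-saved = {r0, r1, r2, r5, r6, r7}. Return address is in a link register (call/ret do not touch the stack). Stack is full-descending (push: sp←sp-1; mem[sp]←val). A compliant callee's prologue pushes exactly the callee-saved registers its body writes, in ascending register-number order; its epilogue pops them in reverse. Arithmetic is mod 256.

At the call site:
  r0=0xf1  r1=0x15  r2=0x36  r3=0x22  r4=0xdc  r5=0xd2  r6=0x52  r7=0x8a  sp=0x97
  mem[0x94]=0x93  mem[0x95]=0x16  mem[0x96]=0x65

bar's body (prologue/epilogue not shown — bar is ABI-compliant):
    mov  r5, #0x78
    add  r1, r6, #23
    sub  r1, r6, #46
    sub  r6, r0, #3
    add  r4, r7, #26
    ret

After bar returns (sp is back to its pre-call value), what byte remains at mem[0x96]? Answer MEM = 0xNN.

MEM = 0xdc

prologue: push r4 -> mem[0x96]=0xdc, sp=0x96
body[0] mov  r5, #0x78 -> r5=0x78
body[1] add  r1, r6, #23 -> r1=0x69
body[2] sub  r1, r6, #46 -> r1=0x24
body[3] sub  r6, r0, #3 -> r6=0xee
body[4] add  r4, r7, #26 -> r4=0xa4
epilogue: pop r4=0xdc, sp=0x97
prologue pushed ['r4'] at ['0x96']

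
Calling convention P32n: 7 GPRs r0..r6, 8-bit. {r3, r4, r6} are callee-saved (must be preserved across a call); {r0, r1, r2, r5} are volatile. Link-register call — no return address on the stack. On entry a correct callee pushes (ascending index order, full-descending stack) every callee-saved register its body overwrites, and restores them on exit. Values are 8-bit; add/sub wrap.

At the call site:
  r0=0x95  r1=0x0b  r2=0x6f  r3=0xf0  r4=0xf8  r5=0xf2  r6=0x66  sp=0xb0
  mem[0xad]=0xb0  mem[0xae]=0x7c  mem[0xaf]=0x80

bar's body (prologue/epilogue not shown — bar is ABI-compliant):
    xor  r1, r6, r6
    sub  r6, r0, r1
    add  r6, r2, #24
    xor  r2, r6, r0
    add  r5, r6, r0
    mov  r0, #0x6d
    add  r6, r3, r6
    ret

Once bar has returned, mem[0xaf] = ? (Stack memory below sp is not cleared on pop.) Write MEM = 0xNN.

MEM = 0x66

prologue: push r6 -> mem[0xaf]=0x66, sp=0xaf
body[0] xor  r1, r6, r6 -> r1=0x00
body[1] sub  r6, r0, r1 -> r6=0x95
body[2] add  r6, r2, #24 -> r6=0x87
body[3] xor  r2, r6, r0 -> r2=0x12
body[4] add  r5, r6, r0 -> r5=0x1c
body[5] mov  r0, #0x6d -> r0=0x6d
body[6] add  r6, r3, r6 -> r6=0x77
epilogue: pop r6=0x66, sp=0xb0
prologue pushed ['r6'] at ['0xaf']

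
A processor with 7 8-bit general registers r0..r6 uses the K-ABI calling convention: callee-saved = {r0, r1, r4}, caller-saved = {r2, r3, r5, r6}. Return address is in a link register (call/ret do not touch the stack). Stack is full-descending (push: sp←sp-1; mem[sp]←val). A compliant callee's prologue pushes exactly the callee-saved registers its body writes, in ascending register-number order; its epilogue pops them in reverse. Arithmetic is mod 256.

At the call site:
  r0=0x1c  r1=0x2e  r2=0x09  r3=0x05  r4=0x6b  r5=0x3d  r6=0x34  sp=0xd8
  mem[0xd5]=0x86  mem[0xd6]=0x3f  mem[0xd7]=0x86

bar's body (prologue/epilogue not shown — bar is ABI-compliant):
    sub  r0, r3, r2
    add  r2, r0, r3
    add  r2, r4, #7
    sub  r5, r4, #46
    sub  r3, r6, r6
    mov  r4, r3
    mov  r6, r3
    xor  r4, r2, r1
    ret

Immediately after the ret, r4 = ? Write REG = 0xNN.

prologue: push r0 → mem[0xd7]=0x1c, sp=0xd7
prologue: push r4 → mem[0xd6]=0x6b, sp=0xd6
body[0] sub  r0, r3, r2 → r0=0xfc
body[1] add  r2, r0, r3 → r2=0x01
body[2] add  r2, r4, #7 → r2=0x72
body[3] sub  r5, r4, #46 → r5=0x3d
body[4] sub  r3, r6, r6 → r3=0x00
body[5] mov  r4, r3 → r4=0x00
body[6] mov  r6, r3 → r6=0x00
body[7] xor  r4, r2, r1 → r4=0x5c
epilogue: pop r4=0x6b, sp=0xd7
epilogue: pop r0=0x1c, sp=0xd8
r4 is callee-saved → restored

REG = 0x6b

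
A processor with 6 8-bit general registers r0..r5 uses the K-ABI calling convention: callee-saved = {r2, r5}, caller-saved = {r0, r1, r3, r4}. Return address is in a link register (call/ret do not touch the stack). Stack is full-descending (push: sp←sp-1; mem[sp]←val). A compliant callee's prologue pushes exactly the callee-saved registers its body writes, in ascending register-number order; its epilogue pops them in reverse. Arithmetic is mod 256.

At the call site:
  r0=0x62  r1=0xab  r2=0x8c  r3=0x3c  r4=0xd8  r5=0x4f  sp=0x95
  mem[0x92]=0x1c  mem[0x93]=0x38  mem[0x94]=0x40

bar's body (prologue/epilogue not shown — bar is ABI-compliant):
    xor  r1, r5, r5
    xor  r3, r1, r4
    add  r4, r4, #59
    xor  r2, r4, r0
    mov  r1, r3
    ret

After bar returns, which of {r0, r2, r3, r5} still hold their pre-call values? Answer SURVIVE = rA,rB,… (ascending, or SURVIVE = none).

SURVIVE = r0,r2,r5

prologue: push r2 → mem[0x94]=0x8c, sp=0x94
body[0] xor  r1, r5, r5 → r1=0x00
body[1] xor  r3, r1, r4 → r3=0xd8
body[2] add  r4, r4, #59 → r4=0x13
body[3] xor  r2, r4, r0 → r2=0x71
body[4] mov  r1, r3 → r1=0xd8
epilogue: pop r2=0x8c, sp=0x95
r0: caller-saved, written=False
r2: callee-saved, written=True
r3: caller-saved, written=True
r5: callee-saved, written=False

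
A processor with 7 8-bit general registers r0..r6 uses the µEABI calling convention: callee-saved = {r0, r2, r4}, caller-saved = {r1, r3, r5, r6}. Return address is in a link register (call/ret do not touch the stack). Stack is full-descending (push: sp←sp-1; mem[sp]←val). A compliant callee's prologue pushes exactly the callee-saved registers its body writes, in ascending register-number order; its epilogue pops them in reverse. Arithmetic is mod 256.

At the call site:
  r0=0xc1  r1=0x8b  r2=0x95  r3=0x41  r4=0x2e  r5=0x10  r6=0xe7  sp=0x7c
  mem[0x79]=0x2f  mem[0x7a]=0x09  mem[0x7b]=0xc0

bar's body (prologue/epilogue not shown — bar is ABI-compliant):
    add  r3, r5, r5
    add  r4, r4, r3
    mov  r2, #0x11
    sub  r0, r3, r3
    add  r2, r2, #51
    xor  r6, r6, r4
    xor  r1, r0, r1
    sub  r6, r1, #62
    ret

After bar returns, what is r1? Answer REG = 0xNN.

prologue: push r0 -> mem[0x7b]=0xc1, sp=0x7b
prologue: push r2 -> mem[0x7a]=0x95, sp=0x7a
prologue: push r4 -> mem[0x79]=0x2e, sp=0x79
body[0] add  r3, r5, r5 -> r3=0x20
body[1] add  r4, r4, r3 -> r4=0x4e
body[2] mov  r2, #0x11 -> r2=0x11
body[3] sub  r0, r3, r3 -> r0=0x00
body[4] add  r2, r2, #51 -> r2=0x44
body[5] xor  r6, r6, r4 -> r6=0xa9
body[6] xor  r1, r0, r1 -> r1=0x8b
body[7] sub  r6, r1, #62 -> r6=0x4d
epilogue: pop r4=0x2e, sp=0x7a
epilogue: pop r2=0x95, sp=0x7b
epilogue: pop r0=0xc1, sp=0x7c
r1 is caller-saved -> body value

REG = 0x8b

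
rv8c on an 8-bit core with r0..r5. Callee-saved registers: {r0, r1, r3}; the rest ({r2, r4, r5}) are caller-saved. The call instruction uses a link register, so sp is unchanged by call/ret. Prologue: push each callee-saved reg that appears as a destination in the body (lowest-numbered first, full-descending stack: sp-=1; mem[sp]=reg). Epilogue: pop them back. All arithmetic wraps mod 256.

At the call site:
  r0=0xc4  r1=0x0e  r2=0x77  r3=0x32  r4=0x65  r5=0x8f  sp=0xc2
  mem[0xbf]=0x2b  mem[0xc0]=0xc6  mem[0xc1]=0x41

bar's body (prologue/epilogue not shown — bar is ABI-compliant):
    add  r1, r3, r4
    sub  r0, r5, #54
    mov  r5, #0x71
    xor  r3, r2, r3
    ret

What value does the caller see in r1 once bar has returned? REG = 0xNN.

REG = 0x0e

prologue: push r0 -> mem[0xc1]=0xc4, sp=0xc1
prologue: push r1 -> mem[0xc0]=0x0e, sp=0xc0
prologue: push r3 -> mem[0xbf]=0x32, sp=0xbf
body[0] add  r1, r3, r4 -> r1=0x97
body[1] sub  r0, r5, #54 -> r0=0x59
body[2] mov  r5, #0x71 -> r5=0x71
body[3] xor  r3, r2, r3 -> r3=0x45
epilogue: pop r3=0x32, sp=0xc0
epilogue: pop r1=0x0e, sp=0xc1
epilogue: pop r0=0xc4, sp=0xc2
r1 is callee-saved -> restored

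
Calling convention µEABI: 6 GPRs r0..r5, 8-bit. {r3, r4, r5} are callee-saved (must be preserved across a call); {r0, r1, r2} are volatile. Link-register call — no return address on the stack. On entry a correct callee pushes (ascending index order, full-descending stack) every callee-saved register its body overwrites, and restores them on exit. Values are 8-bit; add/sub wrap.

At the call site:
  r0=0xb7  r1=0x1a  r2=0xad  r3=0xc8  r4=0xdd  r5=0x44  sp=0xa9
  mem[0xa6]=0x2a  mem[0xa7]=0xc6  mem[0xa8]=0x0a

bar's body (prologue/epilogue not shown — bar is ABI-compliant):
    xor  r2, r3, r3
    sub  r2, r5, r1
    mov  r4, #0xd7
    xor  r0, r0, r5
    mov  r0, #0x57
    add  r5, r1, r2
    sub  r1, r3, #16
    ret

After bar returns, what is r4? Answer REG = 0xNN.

prologue: push r4 → mem[0xa8]=0xdd, sp=0xa8
prologue: push r5 → mem[0xa7]=0x44, sp=0xa7
body[0] xor  r2, r3, r3 → r2=0x00
body[1] sub  r2, r5, r1 → r2=0x2a
body[2] mov  r4, #0xd7 → r4=0xd7
body[3] xor  r0, r0, r5 → r0=0xf3
body[4] mov  r0, #0x57 → r0=0x57
body[5] add  r5, r1, r2 → r5=0x44
body[6] sub  r1, r3, #16 → r1=0xb8
epilogue: pop r5=0x44, sp=0xa8
epilogue: pop r4=0xdd, sp=0xa9
r4 is callee-saved → restored

REG = 0xdd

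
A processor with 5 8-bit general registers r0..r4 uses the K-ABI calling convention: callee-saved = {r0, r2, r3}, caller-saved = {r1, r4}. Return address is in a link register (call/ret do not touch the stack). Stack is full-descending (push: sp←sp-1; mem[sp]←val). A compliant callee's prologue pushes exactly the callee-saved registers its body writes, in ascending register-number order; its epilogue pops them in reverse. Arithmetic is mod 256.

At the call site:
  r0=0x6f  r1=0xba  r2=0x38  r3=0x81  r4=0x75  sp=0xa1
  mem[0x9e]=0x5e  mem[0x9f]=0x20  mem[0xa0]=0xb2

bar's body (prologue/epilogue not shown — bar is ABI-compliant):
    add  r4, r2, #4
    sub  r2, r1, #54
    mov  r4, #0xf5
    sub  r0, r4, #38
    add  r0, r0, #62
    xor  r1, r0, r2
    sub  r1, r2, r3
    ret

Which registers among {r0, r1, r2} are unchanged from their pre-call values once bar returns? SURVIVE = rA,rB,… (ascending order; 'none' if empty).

SURVIVE = r0,r2

prologue: push r0 -> mem[0xa0]=0x6f, sp=0xa0
prologue: push r2 -> mem[0x9f]=0x38, sp=0x9f
body[0] add  r4, r2, #4 -> r4=0x3c
body[1] sub  r2, r1, #54 -> r2=0x84
body[2] mov  r4, #0xf5 -> r4=0xf5
body[3] sub  r0, r4, #38 -> r0=0xcf
body[4] add  r0, r0, #62 -> r0=0x0d
body[5] xor  r1, r0, r2 -> r1=0x89
body[6] sub  r1, r2, r3 -> r1=0x03
epilogue: pop r2=0x38, sp=0xa0
epilogue: pop r0=0x6f, sp=0xa1
r0: callee-saved, written=True
r1: caller-saved, written=True
r2: callee-saved, written=True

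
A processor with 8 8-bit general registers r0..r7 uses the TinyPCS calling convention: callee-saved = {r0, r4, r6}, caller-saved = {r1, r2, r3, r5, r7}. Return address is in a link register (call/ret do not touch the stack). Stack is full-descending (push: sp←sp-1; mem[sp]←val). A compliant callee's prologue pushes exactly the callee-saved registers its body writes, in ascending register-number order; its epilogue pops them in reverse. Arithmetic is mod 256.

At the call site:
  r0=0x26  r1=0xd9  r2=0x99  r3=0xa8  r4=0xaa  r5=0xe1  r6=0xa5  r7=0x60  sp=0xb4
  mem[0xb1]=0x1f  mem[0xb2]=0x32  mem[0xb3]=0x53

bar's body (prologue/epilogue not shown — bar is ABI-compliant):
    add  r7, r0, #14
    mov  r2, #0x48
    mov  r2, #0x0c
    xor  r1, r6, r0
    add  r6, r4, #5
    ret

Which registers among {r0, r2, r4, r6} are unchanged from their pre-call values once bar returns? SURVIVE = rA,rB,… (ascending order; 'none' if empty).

prologue: push r6 → mem[0xb3]=0xa5, sp=0xb3
body[0] add  r7, r0, #14 → r7=0x34
body[1] mov  r2, #0x48 → r2=0x48
body[2] mov  r2, #0x0c → r2=0x0c
body[3] xor  r1, r6, r0 → r1=0x83
body[4] add  r6, r4, #5 → r6=0xaf
epilogue: pop r6=0xa5, sp=0xb4
r0: callee-saved, written=False
r2: caller-saved, written=True
r4: callee-saved, written=False
r6: callee-saved, written=True

SURVIVE = r0,r4,r6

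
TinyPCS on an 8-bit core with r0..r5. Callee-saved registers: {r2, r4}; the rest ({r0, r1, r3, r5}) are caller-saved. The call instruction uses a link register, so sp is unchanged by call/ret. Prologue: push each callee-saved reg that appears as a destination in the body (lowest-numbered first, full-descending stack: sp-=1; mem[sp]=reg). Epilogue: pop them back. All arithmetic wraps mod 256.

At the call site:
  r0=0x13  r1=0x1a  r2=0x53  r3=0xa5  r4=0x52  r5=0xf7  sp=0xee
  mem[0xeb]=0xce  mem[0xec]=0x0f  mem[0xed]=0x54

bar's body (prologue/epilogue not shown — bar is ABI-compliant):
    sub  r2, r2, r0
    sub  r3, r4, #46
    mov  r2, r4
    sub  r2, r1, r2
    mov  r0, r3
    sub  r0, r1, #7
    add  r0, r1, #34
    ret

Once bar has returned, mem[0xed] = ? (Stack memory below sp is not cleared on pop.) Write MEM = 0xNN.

prologue: push r2 → mem[0xed]=0x53, sp=0xed
body[0] sub  r2, r2, r0 → r2=0x40
body[1] sub  r3, r4, #46 → r3=0x24
body[2] mov  r2, r4 → r2=0x52
body[3] sub  r2, r1, r2 → r2=0xc8
body[4] mov  r0, r3 → r0=0x24
body[5] sub  r0, r1, #7 → r0=0x13
body[6] add  r0, r1, #34 → r0=0x3c
epilogue: pop r2=0x53, sp=0xee
prologue pushed ['r2'] at ['0xed']

MEM = 0x53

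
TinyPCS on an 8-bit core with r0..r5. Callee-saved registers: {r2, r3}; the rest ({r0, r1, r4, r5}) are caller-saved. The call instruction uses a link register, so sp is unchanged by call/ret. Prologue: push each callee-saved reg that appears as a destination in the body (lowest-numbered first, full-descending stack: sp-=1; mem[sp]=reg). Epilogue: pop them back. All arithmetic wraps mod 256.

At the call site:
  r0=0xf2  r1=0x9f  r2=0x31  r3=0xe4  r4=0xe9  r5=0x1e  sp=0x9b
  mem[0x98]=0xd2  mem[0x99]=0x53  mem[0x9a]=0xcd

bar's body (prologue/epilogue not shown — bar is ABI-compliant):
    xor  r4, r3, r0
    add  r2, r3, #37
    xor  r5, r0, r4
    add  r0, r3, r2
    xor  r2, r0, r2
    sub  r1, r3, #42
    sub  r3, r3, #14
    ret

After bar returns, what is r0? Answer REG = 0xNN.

REG = 0xed

prologue: push r2 → mem[0x9a]=0x31, sp=0x9a
prologue: push r3 → mem[0x99]=0xe4, sp=0x99
body[0] xor  r4, r3, r0 → r4=0x16
body[1] add  r2, r3, #37 → r2=0x09
body[2] xor  r5, r0, r4 → r5=0xe4
body[3] add  r0, r3, r2 → r0=0xed
body[4] xor  r2, r0, r2 → r2=0xe4
body[5] sub  r1, r3, #42 → r1=0xba
body[6] sub  r3, r3, #14 → r3=0xd6
epilogue: pop r3=0xe4, sp=0x9a
epilogue: pop r2=0x31, sp=0x9b
r0 is caller-saved → body value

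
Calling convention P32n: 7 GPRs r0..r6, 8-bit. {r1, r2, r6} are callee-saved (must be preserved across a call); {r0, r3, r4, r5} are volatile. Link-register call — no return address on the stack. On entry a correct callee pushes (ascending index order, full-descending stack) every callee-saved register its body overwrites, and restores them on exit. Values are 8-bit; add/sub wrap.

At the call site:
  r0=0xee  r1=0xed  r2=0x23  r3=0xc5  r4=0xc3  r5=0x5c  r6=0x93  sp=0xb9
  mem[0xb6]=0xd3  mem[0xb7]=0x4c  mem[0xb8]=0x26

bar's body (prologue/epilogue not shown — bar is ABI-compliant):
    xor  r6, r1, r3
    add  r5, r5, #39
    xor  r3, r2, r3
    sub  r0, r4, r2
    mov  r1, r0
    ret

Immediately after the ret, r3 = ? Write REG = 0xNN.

REG = 0xe6

prologue: push r1 -> mem[0xb8]=0xed, sp=0xb8
prologue: push r6 -> mem[0xb7]=0x93, sp=0xb7
body[0] xor  r6, r1, r3 -> r6=0x28
body[1] add  r5, r5, #39 -> r5=0x83
body[2] xor  r3, r2, r3 -> r3=0xe6
body[3] sub  r0, r4, r2 -> r0=0xa0
body[4] mov  r1, r0 -> r1=0xa0
epilogue: pop r6=0x93, sp=0xb8
epilogue: pop r1=0xed, sp=0xb9
r3 is caller-saved -> body value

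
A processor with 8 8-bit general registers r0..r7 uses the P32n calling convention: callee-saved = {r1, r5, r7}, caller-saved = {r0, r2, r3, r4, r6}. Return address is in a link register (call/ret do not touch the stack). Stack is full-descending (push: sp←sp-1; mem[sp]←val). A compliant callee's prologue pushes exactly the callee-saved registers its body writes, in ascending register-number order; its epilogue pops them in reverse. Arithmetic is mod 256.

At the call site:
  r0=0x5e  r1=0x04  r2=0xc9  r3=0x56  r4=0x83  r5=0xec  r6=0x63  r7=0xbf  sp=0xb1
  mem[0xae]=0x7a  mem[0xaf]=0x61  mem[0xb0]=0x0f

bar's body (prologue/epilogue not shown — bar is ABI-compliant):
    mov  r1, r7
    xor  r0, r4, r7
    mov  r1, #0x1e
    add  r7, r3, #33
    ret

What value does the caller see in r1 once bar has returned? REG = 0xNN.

REG = 0x04

prologue: push r1 -> mem[0xb0]=0x04, sp=0xb0
prologue: push r7 -> mem[0xaf]=0xbf, sp=0xaf
body[0] mov  r1, r7 -> r1=0xbf
body[1] xor  r0, r4, r7 -> r0=0x3c
body[2] mov  r1, #0x1e -> r1=0x1e
body[3] add  r7, r3, #33 -> r7=0x77
epilogue: pop r7=0xbf, sp=0xb0
epilogue: pop r1=0x04, sp=0xb1
r1 is callee-saved -> restored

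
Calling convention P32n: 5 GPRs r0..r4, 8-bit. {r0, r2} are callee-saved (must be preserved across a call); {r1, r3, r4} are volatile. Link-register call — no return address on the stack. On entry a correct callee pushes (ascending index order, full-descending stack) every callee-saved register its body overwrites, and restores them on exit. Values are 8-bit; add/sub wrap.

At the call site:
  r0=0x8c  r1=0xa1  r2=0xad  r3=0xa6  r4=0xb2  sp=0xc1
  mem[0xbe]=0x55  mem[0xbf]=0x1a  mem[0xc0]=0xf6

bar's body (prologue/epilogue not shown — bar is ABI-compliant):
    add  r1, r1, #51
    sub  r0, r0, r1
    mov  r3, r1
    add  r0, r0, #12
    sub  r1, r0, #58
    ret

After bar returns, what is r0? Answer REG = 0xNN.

prologue: push r0 -> mem[0xc0]=0x8c, sp=0xc0
body[0] add  r1, r1, #51 -> r1=0xd4
body[1] sub  r0, r0, r1 -> r0=0xb8
body[2] mov  r3, r1 -> r3=0xd4
body[3] add  r0, r0, #12 -> r0=0xc4
body[4] sub  r1, r0, #58 -> r1=0x8a
epilogue: pop r0=0x8c, sp=0xc1
r0 is callee-saved -> restored

REG = 0x8c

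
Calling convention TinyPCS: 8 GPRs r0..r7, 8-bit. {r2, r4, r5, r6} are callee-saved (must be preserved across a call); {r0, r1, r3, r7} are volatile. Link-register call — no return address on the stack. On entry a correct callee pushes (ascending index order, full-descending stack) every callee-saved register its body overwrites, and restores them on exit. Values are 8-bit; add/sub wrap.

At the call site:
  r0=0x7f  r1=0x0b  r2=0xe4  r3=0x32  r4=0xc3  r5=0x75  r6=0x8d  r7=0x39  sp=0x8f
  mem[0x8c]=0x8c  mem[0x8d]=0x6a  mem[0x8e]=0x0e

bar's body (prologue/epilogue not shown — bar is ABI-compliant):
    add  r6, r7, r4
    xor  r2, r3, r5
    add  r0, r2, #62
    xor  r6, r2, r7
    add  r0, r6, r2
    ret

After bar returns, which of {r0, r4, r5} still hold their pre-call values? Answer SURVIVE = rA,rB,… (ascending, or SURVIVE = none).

prologue: push r2 -> mem[0x8e]=0xe4, sp=0x8e
prologue: push r6 -> mem[0x8d]=0x8d, sp=0x8d
body[0] add  r6, r7, r4 -> r6=0xfc
body[1] xor  r2, r3, r5 -> r2=0x47
body[2] add  r0, r2, #62 -> r0=0x85
body[3] xor  r6, r2, r7 -> r6=0x7e
body[4] add  r0, r6, r2 -> r0=0xc5
epilogue: pop r6=0x8d, sp=0x8e
epilogue: pop r2=0xe4, sp=0x8f
r0: caller-saved, written=True
r4: callee-saved, written=False
r5: callee-saved, written=False

SURVIVE = r4,r5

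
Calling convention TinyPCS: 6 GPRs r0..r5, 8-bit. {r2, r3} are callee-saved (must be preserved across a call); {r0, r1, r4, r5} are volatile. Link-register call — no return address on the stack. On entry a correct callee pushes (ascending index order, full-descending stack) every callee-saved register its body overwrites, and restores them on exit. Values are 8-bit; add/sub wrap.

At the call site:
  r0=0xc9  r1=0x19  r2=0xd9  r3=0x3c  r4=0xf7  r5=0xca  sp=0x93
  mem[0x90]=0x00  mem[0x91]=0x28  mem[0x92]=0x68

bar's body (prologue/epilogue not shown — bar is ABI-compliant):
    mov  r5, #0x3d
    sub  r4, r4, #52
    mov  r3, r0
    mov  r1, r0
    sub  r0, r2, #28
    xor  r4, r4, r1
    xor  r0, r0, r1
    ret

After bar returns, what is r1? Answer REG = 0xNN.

REG = 0xc9

prologue: push r3 → mem[0x92]=0x3c, sp=0x92
body[0] mov  r5, #0x3d → r5=0x3d
body[1] sub  r4, r4, #52 → r4=0xc3
body[2] mov  r3, r0 → r3=0xc9
body[3] mov  r1, r0 → r1=0xc9
body[4] sub  r0, r2, #28 → r0=0xbd
body[5] xor  r4, r4, r1 → r4=0x0a
body[6] xor  r0, r0, r1 → r0=0x74
epilogue: pop r3=0x3c, sp=0x93
r1 is caller-saved → body value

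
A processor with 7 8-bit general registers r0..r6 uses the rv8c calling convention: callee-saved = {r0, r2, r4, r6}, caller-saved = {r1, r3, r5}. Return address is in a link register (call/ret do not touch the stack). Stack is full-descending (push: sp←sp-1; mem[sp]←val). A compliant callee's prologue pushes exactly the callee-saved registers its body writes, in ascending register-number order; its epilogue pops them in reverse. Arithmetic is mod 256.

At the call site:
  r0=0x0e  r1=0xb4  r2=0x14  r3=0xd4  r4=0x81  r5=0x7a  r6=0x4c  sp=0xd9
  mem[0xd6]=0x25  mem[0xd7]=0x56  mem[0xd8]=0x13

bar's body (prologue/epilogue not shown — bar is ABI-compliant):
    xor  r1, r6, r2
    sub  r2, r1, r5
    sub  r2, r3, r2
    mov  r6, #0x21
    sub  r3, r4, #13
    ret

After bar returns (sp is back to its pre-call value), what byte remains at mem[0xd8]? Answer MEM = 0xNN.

MEM = 0x14

prologue: push r2 → mem[0xd8]=0x14, sp=0xd8
prologue: push r6 → mem[0xd7]=0x4c, sp=0xd7
body[0] xor  r1, r6, r2 → r1=0x58
body[1] sub  r2, r1, r5 → r2=0xde
body[2] sub  r2, r3, r2 → r2=0xf6
body[3] mov  r6, #0x21 → r6=0x21
body[4] sub  r3, r4, #13 → r3=0x74
epilogue: pop r6=0x4c, sp=0xd8
epilogue: pop r2=0x14, sp=0xd9
prologue pushed ['r2', 'r6'] at ['0xd8', '0xd7']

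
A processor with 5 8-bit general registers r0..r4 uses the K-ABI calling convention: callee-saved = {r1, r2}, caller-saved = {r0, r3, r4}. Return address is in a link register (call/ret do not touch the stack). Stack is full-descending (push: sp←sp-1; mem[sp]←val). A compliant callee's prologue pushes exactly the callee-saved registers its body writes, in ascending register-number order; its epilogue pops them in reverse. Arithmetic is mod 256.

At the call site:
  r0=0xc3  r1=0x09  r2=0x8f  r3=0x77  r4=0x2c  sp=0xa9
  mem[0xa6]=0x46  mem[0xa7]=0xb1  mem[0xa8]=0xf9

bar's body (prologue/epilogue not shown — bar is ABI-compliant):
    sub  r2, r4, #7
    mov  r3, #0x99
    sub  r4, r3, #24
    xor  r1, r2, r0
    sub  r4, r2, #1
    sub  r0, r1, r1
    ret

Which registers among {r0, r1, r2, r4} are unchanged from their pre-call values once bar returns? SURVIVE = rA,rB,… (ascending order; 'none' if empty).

prologue: push r1 -> mem[0xa8]=0x09, sp=0xa8
prologue: push r2 -> mem[0xa7]=0x8f, sp=0xa7
body[0] sub  r2, r4, #7 -> r2=0x25
body[1] mov  r3, #0x99 -> r3=0x99
body[2] sub  r4, r3, #24 -> r4=0x81
body[3] xor  r1, r2, r0 -> r1=0xe6
body[4] sub  r4, r2, #1 -> r4=0x24
body[5] sub  r0, r1, r1 -> r0=0x00
epilogue: pop r2=0x8f, sp=0xa8
epilogue: pop r1=0x09, sp=0xa9
r0: caller-saved, written=True
r1: callee-saved, written=True
r2: callee-saved, written=True
r4: caller-saved, written=True

SURVIVE = r1,r2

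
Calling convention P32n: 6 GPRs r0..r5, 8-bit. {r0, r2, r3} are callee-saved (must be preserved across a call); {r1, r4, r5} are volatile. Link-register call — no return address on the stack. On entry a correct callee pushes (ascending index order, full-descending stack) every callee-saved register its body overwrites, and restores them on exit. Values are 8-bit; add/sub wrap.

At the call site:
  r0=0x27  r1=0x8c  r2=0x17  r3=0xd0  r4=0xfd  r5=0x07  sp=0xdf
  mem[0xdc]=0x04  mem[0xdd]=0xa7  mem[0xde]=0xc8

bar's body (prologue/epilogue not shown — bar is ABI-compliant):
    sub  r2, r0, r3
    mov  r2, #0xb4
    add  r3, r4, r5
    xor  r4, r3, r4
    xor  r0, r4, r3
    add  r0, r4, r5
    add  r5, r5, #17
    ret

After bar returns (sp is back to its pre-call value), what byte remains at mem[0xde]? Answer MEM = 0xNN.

prologue: push r0 -> mem[0xde]=0x27, sp=0xde
prologue: push r2 -> mem[0xdd]=0x17, sp=0xdd
prologue: push r3 -> mem[0xdc]=0xd0, sp=0xdc
body[0] sub  r2, r0, r3 -> r2=0x57
body[1] mov  r2, #0xb4 -> r2=0xb4
body[2] add  r3, r4, r5 -> r3=0x04
body[3] xor  r4, r3, r4 -> r4=0xf9
body[4] xor  r0, r4, r3 -> r0=0xfd
body[5] add  r0, r4, r5 -> r0=0x00
body[6] add  r5, r5, #17 -> r5=0x18
epilogue: pop r3=0xd0, sp=0xdd
epilogue: pop r2=0x17, sp=0xde
epilogue: pop r0=0x27, sp=0xdf
prologue pushed ['r0', 'r2', 'r3'] at ['0xde', '0xdd', '0xdc']

MEM = 0x27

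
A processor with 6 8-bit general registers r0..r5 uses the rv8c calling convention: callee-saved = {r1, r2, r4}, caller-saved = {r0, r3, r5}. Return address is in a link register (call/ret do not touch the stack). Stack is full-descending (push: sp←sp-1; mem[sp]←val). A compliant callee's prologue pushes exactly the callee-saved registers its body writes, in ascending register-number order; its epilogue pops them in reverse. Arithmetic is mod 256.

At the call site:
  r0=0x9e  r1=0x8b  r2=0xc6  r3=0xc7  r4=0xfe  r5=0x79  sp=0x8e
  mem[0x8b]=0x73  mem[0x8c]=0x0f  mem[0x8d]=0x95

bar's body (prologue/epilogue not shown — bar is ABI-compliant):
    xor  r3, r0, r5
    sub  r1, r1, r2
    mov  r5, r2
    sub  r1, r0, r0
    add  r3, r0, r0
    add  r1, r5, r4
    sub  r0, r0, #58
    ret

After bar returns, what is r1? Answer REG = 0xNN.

prologue: push r1 -> mem[0x8d]=0x8b, sp=0x8d
body[0] xor  r3, r0, r5 -> r3=0xe7
body[1] sub  r1, r1, r2 -> r1=0xc5
body[2] mov  r5, r2 -> r5=0xc6
body[3] sub  r1, r0, r0 -> r1=0x00
body[4] add  r3, r0, r0 -> r3=0x3c
body[5] add  r1, r5, r4 -> r1=0xc4
body[6] sub  r0, r0, #58 -> r0=0x64
epilogue: pop r1=0x8b, sp=0x8e
r1 is callee-saved -> restored

REG = 0x8b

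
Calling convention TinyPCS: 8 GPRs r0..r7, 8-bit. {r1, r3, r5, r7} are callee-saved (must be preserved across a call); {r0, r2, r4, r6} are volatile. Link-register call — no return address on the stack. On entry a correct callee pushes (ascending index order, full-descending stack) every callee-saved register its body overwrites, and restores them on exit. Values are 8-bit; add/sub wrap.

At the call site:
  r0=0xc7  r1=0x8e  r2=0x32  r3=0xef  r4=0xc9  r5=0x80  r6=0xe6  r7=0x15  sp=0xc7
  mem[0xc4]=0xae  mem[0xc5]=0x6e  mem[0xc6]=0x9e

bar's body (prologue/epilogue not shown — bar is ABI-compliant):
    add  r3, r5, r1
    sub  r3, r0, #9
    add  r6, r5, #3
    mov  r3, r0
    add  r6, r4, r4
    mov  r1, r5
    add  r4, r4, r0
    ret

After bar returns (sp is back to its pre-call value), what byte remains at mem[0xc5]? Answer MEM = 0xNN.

prologue: push r1 → mem[0xc6]=0x8e, sp=0xc6
prologue: push r3 → mem[0xc5]=0xef, sp=0xc5
body[0] add  r3, r5, r1 → r3=0x0e
body[1] sub  r3, r0, #9 → r3=0xbe
body[2] add  r6, r5, #3 → r6=0x83
body[3] mov  r3, r0 → r3=0xc7
body[4] add  r6, r4, r4 → r6=0x92
body[5] mov  r1, r5 → r1=0x80
body[6] add  r4, r4, r0 → r4=0x90
epilogue: pop r3=0xef, sp=0xc6
epilogue: pop r1=0x8e, sp=0xc7
prologue pushed ['r1', 'r3'] at ['0xc6', '0xc5']

MEM = 0xef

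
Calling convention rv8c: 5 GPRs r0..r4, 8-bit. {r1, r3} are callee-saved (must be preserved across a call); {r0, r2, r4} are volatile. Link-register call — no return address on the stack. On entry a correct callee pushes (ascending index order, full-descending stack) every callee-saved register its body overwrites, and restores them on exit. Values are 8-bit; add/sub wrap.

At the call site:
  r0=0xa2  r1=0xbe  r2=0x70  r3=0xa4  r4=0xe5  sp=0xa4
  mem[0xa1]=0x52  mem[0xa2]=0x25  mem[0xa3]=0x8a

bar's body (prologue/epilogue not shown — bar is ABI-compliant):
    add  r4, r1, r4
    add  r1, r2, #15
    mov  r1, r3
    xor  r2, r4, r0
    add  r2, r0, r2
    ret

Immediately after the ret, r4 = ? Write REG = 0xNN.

prologue: push r1 -> mem[0xa3]=0xbe, sp=0xa3
body[0] add  r4, r1, r4 -> r4=0xa3
body[1] add  r1, r2, #15 -> r1=0x7f
body[2] mov  r1, r3 -> r1=0xa4
body[3] xor  r2, r4, r0 -> r2=0x01
body[4] add  r2, r0, r2 -> r2=0xa3
epilogue: pop r1=0xbe, sp=0xa4
r4 is caller-saved -> body value

REG = 0xa3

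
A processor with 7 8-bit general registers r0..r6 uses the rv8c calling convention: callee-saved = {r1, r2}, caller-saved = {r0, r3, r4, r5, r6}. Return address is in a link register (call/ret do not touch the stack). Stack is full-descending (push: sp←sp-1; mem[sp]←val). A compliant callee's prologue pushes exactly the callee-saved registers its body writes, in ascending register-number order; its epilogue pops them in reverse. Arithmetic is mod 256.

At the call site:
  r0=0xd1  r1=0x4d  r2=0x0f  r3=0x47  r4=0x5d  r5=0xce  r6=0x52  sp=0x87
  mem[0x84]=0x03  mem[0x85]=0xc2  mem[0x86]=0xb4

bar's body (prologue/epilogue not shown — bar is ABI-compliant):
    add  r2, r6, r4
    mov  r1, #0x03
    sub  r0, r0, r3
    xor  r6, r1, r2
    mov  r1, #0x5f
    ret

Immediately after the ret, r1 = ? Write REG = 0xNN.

REG = 0x4d

prologue: push r1 → mem[0x86]=0x4d, sp=0x86
prologue: push r2 → mem[0x85]=0x0f, sp=0x85
body[0] add  r2, r6, r4 → r2=0xaf
body[1] mov  r1, #0x03 → r1=0x03
body[2] sub  r0, r0, r3 → r0=0x8a
body[3] xor  r6, r1, r2 → r6=0xac
body[4] mov  r1, #0x5f → r1=0x5f
epilogue: pop r2=0x0f, sp=0x86
epilogue: pop r1=0x4d, sp=0x87
r1 is callee-saved → restored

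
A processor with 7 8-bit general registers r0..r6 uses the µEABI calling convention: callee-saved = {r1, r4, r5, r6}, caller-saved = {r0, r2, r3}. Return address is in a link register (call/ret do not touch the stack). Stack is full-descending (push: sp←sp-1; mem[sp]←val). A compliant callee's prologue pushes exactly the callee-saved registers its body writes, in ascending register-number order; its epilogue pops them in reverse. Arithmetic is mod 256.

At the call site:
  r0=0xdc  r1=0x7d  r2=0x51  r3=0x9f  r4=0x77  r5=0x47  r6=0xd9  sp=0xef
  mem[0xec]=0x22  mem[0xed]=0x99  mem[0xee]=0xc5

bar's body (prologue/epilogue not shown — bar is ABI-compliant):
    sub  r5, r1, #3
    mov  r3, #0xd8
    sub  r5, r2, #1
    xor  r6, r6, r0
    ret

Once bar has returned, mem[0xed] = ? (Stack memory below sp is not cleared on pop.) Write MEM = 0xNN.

prologue: push r5 -> mem[0xee]=0x47, sp=0xee
prologue: push r6 -> mem[0xed]=0xd9, sp=0xed
body[0] sub  r5, r1, #3 -> r5=0x7a
body[1] mov  r3, #0xd8 -> r3=0xd8
body[2] sub  r5, r2, #1 -> r5=0x50
body[3] xor  r6, r6, r0 -> r6=0x05
epilogue: pop r6=0xd9, sp=0xee
epilogue: pop r5=0x47, sp=0xef
prologue pushed ['r5', 'r6'] at ['0xee', '0xed']

MEM = 0xd9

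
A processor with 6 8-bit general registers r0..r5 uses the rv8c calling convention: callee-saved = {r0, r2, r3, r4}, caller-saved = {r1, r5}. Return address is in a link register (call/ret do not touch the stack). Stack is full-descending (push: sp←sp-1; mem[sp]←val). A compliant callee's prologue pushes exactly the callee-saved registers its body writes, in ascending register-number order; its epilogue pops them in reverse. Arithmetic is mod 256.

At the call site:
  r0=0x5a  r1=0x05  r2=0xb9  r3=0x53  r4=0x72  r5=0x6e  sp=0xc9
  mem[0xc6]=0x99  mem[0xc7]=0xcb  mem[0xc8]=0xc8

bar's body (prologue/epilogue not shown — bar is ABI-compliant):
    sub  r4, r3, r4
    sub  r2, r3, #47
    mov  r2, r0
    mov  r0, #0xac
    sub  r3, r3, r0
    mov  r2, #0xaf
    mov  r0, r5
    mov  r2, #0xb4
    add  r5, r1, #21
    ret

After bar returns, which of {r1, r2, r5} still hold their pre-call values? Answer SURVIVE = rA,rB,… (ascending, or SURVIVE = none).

SURVIVE = r1,r2

prologue: push r0 -> mem[0xc8]=0x5a, sp=0xc8
prologue: push r2 -> mem[0xc7]=0xb9, sp=0xc7
prologue: push r3 -> mem[0xc6]=0x53, sp=0xc6
prologue: push r4 -> mem[0xc5]=0x72, sp=0xc5
body[0] sub  r4, r3, r4 -> r4=0xe1
body[1] sub  r2, r3, #47 -> r2=0x24
body[2] mov  r2, r0 -> r2=0x5a
body[3] mov  r0, #0xac -> r0=0xac
body[4] sub  r3, r3, r0 -> r3=0xa7
body[5] mov  r2, #0xaf -> r2=0xaf
body[6] mov  r0, r5 -> r0=0x6e
body[7] mov  r2, #0xb4 -> r2=0xb4
body[8] add  r5, r1, #21 -> r5=0x1a
epilogue: pop r4=0x72, sp=0xc6
epilogue: pop r3=0x53, sp=0xc7
epilogue: pop r2=0xb9, sp=0xc8
epilogue: pop r0=0x5a, sp=0xc9
r1: caller-saved, written=False
r2: callee-saved, written=True
r5: caller-saved, written=True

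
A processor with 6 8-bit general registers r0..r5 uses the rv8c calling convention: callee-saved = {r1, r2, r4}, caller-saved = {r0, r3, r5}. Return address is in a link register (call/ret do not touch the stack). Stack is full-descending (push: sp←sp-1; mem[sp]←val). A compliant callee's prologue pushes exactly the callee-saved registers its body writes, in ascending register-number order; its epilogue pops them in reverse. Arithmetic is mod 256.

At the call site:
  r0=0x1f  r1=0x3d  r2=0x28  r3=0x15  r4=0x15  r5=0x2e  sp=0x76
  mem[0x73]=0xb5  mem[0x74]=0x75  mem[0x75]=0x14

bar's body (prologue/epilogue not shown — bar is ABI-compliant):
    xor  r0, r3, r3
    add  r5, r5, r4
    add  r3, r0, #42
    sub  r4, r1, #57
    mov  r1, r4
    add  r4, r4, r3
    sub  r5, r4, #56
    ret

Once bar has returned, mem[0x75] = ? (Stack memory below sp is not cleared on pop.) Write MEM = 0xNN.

prologue: push r1 → mem[0x75]=0x3d, sp=0x75
prologue: push r4 → mem[0x74]=0x15, sp=0x74
body[0] xor  r0, r3, r3 → r0=0x00
body[1] add  r5, r5, r4 → r5=0x43
body[2] add  r3, r0, #42 → r3=0x2a
body[3] sub  r4, r1, #57 → r4=0x04
body[4] mov  r1, r4 → r1=0x04
body[5] add  r4, r4, r3 → r4=0x2e
body[6] sub  r5, r4, #56 → r5=0xf6
epilogue: pop r4=0x15, sp=0x75
epilogue: pop r1=0x3d, sp=0x76
prologue pushed ['r1', 'r4'] at ['0x75', '0x74']

MEM = 0x3d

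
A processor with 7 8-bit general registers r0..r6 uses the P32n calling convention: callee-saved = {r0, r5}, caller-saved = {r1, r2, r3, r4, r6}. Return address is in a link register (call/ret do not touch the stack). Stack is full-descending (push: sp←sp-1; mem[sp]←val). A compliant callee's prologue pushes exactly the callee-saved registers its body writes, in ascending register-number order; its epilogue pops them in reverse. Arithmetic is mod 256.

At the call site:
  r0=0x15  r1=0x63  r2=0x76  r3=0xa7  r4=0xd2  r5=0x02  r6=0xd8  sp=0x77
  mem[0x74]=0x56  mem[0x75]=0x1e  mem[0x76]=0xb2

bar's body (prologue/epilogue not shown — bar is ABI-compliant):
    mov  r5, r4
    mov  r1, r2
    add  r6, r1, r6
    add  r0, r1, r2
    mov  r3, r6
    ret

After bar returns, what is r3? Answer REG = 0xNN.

REG = 0x4e

prologue: push r0 -> mem[0x76]=0x15, sp=0x76
prologue: push r5 -> mem[0x75]=0x02, sp=0x75
body[0] mov  r5, r4 -> r5=0xd2
body[1] mov  r1, r2 -> r1=0x76
body[2] add  r6, r1, r6 -> r6=0x4e
body[3] add  r0, r1, r2 -> r0=0xec
body[4] mov  r3, r6 -> r3=0x4e
epilogue: pop r5=0x02, sp=0x76
epilogue: pop r0=0x15, sp=0x77
r3 is caller-saved -> body value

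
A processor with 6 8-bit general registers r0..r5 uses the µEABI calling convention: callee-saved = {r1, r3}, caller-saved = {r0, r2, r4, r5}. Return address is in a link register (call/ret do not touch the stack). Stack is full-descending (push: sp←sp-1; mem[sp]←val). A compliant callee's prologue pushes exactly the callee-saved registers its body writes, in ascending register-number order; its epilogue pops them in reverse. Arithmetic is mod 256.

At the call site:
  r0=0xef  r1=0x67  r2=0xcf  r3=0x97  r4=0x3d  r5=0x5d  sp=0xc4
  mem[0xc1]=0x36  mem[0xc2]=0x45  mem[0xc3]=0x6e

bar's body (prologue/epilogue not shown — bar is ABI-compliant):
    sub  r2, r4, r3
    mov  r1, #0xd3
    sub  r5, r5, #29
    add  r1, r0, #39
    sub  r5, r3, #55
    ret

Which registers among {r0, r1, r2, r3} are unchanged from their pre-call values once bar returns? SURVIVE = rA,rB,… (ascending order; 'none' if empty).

SURVIVE = r0,r1,r3

prologue: push r1 -> mem[0xc3]=0x67, sp=0xc3
body[0] sub  r2, r4, r3 -> r2=0xa6
body[1] mov  r1, #0xd3 -> r1=0xd3
body[2] sub  r5, r5, #29 -> r5=0x40
body[3] add  r1, r0, #39 -> r1=0x16
body[4] sub  r5, r3, #55 -> r5=0x60
epilogue: pop r1=0x67, sp=0xc4
r0: caller-saved, written=False
r1: callee-saved, written=True
r2: caller-saved, written=True
r3: callee-saved, written=False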